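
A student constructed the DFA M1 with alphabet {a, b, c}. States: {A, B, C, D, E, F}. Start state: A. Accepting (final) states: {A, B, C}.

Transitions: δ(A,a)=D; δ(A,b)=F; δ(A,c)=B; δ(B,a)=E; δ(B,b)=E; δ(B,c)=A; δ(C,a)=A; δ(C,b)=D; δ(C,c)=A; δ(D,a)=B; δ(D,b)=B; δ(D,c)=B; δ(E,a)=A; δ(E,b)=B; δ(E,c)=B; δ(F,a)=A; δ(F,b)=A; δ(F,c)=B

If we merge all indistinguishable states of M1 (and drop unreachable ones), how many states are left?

2

First remove the unreachable states {C}; 5 states remain.
Start with accepting vs non-accepting: {A,B} | {D,E,F}.
No further refinement is possible. Final partition (2 blocks): {A,B} | {D,E,F}.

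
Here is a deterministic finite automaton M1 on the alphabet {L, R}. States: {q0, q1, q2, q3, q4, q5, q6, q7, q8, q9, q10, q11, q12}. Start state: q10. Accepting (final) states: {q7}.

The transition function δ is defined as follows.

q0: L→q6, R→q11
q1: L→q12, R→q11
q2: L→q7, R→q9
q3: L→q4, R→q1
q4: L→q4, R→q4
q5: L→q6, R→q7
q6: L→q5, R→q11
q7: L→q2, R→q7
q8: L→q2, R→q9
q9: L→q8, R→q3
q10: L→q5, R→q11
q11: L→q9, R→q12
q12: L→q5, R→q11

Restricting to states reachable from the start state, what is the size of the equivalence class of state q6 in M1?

Reachable states from the start: {q1,q2,q3,q4,q5,q6,q7,q8,q9,q10,q11,q12}. Unreachable: {q0} — drop them.
Start with accepting vs non-accepting: {q7} | {q1,q2,q3,q4,q5,q6,q8,q9,q10,q11,q12}.
Refine {q1,q2,q3,q4,q5,q6,q8,q9,q10,q11,q12} on symbol L: members go to different blocks, giving {q1,q3,q4,q5,q6,q8,q9,q10,q11,q12} and {q2}.
On input L, block {q1,q3,q4,q5,q6,q8,q9,q10,q11,q12} splits into {q1,q3,q4,q5,q6,q9,q10,q11,q12} and {q8}.
On input L, block {q1,q3,q4,q5,q6,q9,q10,q11,q12} splits into {q1,q3,q4,q5,q6,q10,q11,q12} and {q9}.
Split {q1,q3,q4,q5,q6,q10,q11,q12} by δ(·,L) → {q1,q3,q4,q5,q6,q10,q12} and {q11}.
Refine {q1,q3,q4,q5,q6,q10,q12} on symbol R: members go to different blocks, giving {q1,q6,q10,q12} and {q3,q4} and {q5}.
Refine {q1,q6,q10,q12} on symbol L: members go to different blocks, giving {q6,q10,q12} and {q1}.
On input R, block {q3,q4} splits into {q3} and {q4}.
The partition is now stable with 10 blocks: {q7} | {q6,q10,q12} | {q2} | {q8} | {q9} | {q11} | {q3} | {q5} | {q1} | {q4}.
State q6 belongs to the block {q6,q10,q12}, which has 3 states.

3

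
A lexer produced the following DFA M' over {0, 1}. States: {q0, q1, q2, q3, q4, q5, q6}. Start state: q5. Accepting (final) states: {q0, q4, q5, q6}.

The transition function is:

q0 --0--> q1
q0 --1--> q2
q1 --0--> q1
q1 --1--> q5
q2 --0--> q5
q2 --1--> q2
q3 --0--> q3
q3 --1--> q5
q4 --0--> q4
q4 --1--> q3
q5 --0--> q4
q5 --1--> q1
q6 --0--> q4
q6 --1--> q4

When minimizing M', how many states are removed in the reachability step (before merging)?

BFS from q5 reaches {q1, q3, q4, q5}; the 3 state(s) q0, q2, q6 are never visited.

3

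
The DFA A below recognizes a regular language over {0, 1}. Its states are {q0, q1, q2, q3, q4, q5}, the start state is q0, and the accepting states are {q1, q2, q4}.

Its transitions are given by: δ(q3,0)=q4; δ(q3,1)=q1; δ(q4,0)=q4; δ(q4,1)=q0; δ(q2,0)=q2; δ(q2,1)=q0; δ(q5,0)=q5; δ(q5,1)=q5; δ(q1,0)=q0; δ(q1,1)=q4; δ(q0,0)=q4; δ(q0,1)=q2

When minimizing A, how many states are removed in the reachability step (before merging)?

3

No path from q0 leads to q1, q3, q5; the other 3 states are all reachable.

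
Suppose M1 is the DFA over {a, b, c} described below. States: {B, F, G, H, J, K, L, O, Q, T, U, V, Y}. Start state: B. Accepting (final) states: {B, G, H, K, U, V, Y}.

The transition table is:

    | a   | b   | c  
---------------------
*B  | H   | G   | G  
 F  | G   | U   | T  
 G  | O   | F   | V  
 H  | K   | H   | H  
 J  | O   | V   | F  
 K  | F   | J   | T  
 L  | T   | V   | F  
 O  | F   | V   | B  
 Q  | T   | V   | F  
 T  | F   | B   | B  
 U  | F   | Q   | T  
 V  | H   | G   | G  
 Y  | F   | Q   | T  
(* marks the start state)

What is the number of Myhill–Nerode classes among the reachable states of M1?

7

Reachable states from the start: {B,F,G,H,J,K,O,Q,T,U,V}. Unreachable: {L,Y} — drop them.
Initial partition by acceptance: {B,G,H,K,U,V} | {F,J,O,Q,T}.
Split {B,G,H,K,U,V} by δ(·,a) → {B,H,V} and {G,K,U}.
Refine {B,H,V} on symbol a: members go to different blocks, giving {B,V} and {H}.
On input a, block {F,J,O,Q,T} splits into {J,O,Q,T} and {F}.
On input a, block {J,O,Q,T} splits into {J,Q} and {O,T}.
On input a, block {G,K,U} splits into {K,U} and {G}.
No further refinement is possible. Final partition (7 blocks): {B,V} | {J,Q} | {K,U} | {H} | {F} | {O,T} | {G}.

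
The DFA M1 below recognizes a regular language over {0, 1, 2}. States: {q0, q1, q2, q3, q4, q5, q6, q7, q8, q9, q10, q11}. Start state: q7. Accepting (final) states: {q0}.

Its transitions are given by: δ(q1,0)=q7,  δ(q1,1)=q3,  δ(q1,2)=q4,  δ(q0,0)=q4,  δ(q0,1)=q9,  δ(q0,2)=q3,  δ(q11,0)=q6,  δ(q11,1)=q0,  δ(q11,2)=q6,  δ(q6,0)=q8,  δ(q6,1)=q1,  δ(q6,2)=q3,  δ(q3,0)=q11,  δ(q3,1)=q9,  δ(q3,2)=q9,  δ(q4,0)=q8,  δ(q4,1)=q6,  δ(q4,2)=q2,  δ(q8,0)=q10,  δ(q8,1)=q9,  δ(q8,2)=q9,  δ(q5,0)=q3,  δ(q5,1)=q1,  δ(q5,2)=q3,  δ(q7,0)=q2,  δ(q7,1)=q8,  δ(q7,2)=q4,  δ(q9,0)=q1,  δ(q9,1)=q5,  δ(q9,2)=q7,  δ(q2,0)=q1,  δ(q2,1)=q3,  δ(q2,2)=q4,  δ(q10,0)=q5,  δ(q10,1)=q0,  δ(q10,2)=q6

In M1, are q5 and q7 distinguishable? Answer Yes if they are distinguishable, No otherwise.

Yes

P0 = {q0} | {q1,q2,q3,q4,q5,q6,q7,q8,q9,q10,q11}.
Split {q1,q2,q3,q4,q5,q6,q7,q8,q9,q10,q11} by δ(·,1) → {q1,q2,q3,q4,q5,q6,q7,q8,q9} and {q10,q11}.
Split {q1,q2,q3,q4,q5,q6,q7,q8,q9} by δ(·,0) → {q1,q2,q4,q5,q6,q7,q9} and {q3,q8}.
Split {q1,q2,q4,q5,q6,q7,q9} by δ(·,0) → {q1,q2,q7,q9} and {q4,q5,q6}.
Split {q1,q2,q7,q9} by δ(·,1) → {q1,q2,q7} and {q9}.
On input 1, block {q4,q5,q6} splits into {q5,q6} and {q4}.
No further refinement is possible. Final partition (7 blocks): {q0} | {q1,q2,q7} | {q10,q11} | {q3,q8} | {q5,q6} | {q9} | {q4}.
q5 and q7 end up in different blocks, so they are distinguishable. For instance, the string '001' is accepted from only q5.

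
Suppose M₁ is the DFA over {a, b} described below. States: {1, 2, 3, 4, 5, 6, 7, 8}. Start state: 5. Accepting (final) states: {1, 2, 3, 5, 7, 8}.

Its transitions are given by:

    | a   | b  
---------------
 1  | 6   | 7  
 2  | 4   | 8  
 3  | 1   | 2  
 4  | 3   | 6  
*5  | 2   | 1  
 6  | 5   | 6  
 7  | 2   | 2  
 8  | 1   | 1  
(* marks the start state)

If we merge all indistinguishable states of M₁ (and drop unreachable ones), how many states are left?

All states are reachable from the start state.
Initial partition by acceptance: {1,2,3,5,7,8} | {4,6}.
Split {1,2,3,5,7,8} by δ(·,a) → {3,5,7,8} and {1,2}.
Stable partition: {3,5,7,8} | {4,6} | {1,2} — 3 equivalence classes.

3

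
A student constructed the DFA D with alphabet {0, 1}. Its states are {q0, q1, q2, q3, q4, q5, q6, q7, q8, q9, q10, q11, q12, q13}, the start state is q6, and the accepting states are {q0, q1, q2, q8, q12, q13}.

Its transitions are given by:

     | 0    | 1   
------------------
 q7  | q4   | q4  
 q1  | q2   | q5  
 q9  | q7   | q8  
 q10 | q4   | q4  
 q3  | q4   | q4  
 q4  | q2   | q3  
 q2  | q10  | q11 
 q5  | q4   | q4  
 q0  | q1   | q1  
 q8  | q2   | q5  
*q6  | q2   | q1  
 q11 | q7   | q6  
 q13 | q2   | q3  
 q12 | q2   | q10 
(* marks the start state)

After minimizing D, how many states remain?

6

Reachable states from the start: {q1,q2,q3,q4,q5,q6,q7,q10,q11}. Unreachable: {q0,q8,q9,q12,q13} — drop them.
P0 = {q1,q2} | {q3,q4,q5,q6,q7,q10,q11}.
Refine {q1,q2} on symbol 0: members go to different blocks, giving {q1} and {q2}.
On input 0, block {q3,q4,q5,q6,q7,q10,q11} splits into {q3,q5,q7,q10,q11} and {q4,q6}.
Split {q3,q5,q7,q10,q11} by δ(·,0) → {q3,q5,q7,q10} and {q11}.
Refine {q4,q6} on symbol 1: members go to different blocks, giving {q4} and {q6}.
Stable partition: {q1} | {q3,q5,q7,q10} | {q2} | {q4} | {q11} | {q6} — 6 equivalence classes.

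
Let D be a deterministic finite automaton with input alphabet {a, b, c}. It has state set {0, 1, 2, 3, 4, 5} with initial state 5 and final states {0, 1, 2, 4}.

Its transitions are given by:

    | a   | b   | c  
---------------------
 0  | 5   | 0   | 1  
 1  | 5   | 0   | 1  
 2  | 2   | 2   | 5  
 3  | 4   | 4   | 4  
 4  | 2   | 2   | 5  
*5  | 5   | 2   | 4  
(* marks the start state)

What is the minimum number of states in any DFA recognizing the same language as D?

2

Reachable states from the start: {2,4,5}. Unreachable: {0,1,3} — drop them.
P0 = {2,4} | {5}.
The partition is now stable with 2 blocks: {2,4} | {5}.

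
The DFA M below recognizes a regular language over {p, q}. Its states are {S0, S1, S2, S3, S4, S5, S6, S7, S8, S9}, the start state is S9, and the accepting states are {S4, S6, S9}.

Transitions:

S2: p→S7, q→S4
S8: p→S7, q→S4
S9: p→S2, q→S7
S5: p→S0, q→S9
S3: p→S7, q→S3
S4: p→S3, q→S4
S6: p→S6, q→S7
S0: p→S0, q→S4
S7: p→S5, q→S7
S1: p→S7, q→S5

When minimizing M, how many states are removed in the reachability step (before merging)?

3

Starting at S9 and following transitions, the reachable set is {S0, S2, S3, S4, S5, S7, S9}. That leaves S1, S6, S8 unreachable — 3 in total.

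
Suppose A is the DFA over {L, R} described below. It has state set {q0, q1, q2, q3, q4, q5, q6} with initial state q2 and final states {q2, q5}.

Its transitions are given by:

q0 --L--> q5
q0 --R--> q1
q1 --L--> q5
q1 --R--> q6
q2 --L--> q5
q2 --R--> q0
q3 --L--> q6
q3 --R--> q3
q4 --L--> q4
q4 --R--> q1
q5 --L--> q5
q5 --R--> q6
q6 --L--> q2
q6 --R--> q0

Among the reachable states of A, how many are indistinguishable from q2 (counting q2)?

First remove the unreachable states {q3,q4}; 5 states remain.
Initial partition by acceptance: {q2,q5} | {q0,q1,q6}.
The partition is now stable with 2 blocks: {q2,q5} | {q0,q1,q6}.
State q2 belongs to the block {q2,q5}, which has 2 states.

2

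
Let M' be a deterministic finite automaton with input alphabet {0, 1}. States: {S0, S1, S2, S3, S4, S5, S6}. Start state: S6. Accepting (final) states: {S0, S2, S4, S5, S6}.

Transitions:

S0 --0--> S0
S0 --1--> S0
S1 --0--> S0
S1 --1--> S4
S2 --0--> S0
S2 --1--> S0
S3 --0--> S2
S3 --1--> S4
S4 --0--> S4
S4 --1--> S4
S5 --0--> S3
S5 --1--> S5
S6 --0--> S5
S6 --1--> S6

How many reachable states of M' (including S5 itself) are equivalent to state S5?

States {S1} cannot be reached from the start state, so discard them.
Start with accepting vs non-accepting: {S0,S2,S4,S5,S6} | {S3}.
On input 0, block {S0,S2,S4,S5,S6} splits into {S0,S2,S4,S6} and {S5}.
Split {S0,S2,S4,S6} by δ(·,0) → {S0,S2,S4} and {S6}.
The partition is now stable with 4 blocks: {S0,S2,S4} | {S3} | {S5} | {S6}.
State S5 belongs to the block {S5}, which has 1 states.

1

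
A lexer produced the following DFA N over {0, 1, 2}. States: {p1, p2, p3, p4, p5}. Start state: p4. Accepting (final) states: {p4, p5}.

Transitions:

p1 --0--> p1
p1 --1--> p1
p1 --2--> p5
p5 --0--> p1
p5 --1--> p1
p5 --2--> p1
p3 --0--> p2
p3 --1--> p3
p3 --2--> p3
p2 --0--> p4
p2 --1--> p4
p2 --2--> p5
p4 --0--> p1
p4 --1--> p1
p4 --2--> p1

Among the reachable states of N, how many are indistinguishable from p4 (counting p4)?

States {p2,p3} cannot be reached from the start state, so discard them.
Initial partition by acceptance: {p4,p5} | {p1}.
No further refinement is possible. Final partition (2 blocks): {p4,p5} | {p1}.
The equivalence class containing p4 is {p4,p5}, of size 2.

2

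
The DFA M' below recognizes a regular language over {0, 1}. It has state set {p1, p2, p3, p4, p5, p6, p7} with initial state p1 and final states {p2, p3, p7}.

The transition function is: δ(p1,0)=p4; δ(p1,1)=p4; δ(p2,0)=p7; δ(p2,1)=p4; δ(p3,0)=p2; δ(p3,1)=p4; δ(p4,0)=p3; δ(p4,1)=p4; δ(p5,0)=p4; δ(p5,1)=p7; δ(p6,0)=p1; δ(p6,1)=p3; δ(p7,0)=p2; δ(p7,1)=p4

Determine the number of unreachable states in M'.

2

No path from p1 leads to p5, p6; the other 5 states are all reachable.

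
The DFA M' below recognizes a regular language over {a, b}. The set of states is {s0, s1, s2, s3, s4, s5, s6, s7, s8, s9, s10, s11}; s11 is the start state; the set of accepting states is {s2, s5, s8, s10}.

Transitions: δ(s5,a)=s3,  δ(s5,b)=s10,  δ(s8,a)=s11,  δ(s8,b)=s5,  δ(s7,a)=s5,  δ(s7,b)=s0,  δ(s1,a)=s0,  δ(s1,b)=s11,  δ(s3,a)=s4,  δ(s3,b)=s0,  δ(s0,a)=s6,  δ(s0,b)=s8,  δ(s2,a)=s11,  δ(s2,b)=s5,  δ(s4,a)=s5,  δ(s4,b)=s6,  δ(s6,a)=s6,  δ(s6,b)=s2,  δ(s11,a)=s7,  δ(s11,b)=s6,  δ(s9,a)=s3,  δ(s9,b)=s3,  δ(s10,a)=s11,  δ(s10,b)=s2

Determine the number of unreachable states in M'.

2

No path from s11 leads to s1, s9; the other 10 states are all reachable.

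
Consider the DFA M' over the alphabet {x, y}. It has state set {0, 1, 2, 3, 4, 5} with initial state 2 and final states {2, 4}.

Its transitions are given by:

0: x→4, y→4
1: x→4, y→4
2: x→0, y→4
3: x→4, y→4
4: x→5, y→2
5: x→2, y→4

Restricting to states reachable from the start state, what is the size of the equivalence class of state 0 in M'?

2

First remove the unreachable states {1,3}; 4 states remain.
Initial partition by acceptance: {2,4} | {0,5}.
No further refinement is possible. Final partition (2 blocks): {2,4} | {0,5}.
The equivalence class containing 0 is {0,5}, of size 2.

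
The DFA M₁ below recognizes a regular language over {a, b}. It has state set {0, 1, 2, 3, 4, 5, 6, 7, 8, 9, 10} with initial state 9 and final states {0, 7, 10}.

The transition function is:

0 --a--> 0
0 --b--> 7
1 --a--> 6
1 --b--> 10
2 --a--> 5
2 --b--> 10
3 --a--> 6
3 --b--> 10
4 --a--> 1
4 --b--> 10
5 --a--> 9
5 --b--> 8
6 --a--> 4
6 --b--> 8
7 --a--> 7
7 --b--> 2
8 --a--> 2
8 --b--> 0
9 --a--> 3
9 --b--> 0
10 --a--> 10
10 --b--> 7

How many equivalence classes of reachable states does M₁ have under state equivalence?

P0 = {0,7,10} | {1,2,3,4,5,6,8,9}.
Split {0,7,10} by δ(·,b) → {0,10} and {7}.
Refine {1,2,3,4,5,6,8,9} on symbol b: members go to different blocks, giving {1,2,3,4,8,9} and {5,6}.
Split {1,2,3,4,8,9} by δ(·,a) → {1,2,3} and {4,8,9}.
No further refinement is possible. Final partition (5 blocks): {0,10} | {1,2,3} | {7} | {5,6} | {4,8,9}.

5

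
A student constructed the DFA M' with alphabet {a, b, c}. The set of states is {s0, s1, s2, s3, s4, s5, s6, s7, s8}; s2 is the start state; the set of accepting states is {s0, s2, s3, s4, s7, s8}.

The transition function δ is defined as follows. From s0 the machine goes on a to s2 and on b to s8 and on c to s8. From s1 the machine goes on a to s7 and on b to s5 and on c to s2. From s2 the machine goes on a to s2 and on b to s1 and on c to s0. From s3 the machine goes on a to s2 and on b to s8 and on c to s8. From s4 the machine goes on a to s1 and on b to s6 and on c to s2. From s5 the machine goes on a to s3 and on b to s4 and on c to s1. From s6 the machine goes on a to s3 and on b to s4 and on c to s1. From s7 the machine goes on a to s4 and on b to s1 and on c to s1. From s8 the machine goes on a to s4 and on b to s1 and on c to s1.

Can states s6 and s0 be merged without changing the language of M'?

All states are reachable from the start state.
P0 = {s0,s2,s3,s4,s7,s8} | {s1,s5,s6}.
On input a, block {s0,s2,s3,s4,s7,s8} splits into {s0,s2,s3,s7,s8} and {s4}.
Refine {s0,s2,s3,s7,s8} on symbol a: members go to different blocks, giving {s0,s2,s3} and {s7,s8}.
On input b, block {s0,s2,s3} splits into {s0,s3} and {s2}.
Split {s1,s5,s6} by δ(·,a) → {s5,s6} and {s1}.
The partition is now stable with 6 blocks: {s0,s3} | {s5,s6} | {s4} | {s7,s8} | {s2} | {s1}.
s6 and s0 end up in different blocks, so they are distinguishable. For instance, the string 'ε' is accepted from only s0.

No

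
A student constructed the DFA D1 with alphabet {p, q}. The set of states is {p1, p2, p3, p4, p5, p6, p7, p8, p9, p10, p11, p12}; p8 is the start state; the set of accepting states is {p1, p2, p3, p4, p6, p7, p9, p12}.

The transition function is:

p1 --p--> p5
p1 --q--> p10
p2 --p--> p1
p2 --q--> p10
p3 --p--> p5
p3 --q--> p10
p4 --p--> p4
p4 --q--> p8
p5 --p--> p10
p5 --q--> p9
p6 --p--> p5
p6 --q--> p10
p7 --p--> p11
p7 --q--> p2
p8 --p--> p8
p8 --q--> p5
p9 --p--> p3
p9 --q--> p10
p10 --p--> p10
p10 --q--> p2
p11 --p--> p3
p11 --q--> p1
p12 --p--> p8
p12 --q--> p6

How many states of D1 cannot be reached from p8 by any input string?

5

No path from p8 leads to p4, p6, p7, p11, p12; the other 7 states are all reachable.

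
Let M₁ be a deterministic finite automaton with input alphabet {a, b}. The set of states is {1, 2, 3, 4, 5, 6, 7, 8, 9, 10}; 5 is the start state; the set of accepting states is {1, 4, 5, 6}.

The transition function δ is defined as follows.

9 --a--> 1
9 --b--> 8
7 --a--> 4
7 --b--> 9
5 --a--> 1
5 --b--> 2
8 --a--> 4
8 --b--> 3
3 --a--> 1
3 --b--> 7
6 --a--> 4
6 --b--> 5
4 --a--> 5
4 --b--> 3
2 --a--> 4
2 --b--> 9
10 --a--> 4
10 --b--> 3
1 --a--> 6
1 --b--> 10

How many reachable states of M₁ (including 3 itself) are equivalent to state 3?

P0 = {1,4,5,6} | {2,3,7,8,9,10}.
Split {1,4,5,6} by δ(·,b) → {1,4,5} and {6}.
Split {1,4,5} by δ(·,a) → {4,5} and {1}.
On input a, block {4,5} splits into {4} and {5}.
On input a, block {2,3,7,8,9,10} splits into {2,7,8,10} and {3,9}.
Stable partition: {4} | {2,7,8,10} | {6} | {1} | {5} | {3,9} — 6 equivalence classes.
The equivalence class containing 3 is {3,9}, of size 2.

2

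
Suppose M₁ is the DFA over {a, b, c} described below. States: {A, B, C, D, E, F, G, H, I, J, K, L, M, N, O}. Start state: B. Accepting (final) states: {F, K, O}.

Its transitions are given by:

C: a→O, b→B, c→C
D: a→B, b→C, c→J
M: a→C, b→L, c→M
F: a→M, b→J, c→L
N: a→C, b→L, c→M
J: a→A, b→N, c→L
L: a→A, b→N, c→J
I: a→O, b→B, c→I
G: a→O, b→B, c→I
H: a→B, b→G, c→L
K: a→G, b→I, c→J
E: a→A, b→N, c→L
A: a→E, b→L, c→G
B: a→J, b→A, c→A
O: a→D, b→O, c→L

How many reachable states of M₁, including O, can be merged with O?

1

Reachable states from the start: {A,B,C,D,E,G,I,J,L,M,N,O}. Unreachable: {F,H,K} — drop them.
P0 = {O} | {A,B,C,D,E,G,I,J,L,M,N}.
On input a, block {A,B,C,D,E,G,I,J,L,M,N} splits into {A,B,D,E,J,L,M,N} and {C,G,I}.
On input a, block {A,B,D,E,J,L,M,N} splits into {A,B,D,E,J,L} and {M,N}.
On input b, block {A,B,D,E,J,L} splits into {E,J,L} and {A,B} and {D}.
Refine {A,B} on symbol b: members go to different blocks, giving {A} and {B}.
The partition is now stable with 7 blocks: {O} | {E,J,L} | {C,G,I} | {M,N} | {A} | {D} | {B}.
State O belongs to the block {O}, which has 1 states.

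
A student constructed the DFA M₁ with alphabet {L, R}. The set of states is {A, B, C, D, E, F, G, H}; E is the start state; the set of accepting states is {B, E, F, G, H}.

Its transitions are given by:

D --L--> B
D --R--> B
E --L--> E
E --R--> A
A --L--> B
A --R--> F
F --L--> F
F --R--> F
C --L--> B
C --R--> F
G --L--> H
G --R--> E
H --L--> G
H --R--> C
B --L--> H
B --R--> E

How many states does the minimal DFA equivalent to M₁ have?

5

First remove the unreachable states {D}; 7 states remain.
Initial partition by acceptance: {B,E,F,G,H} | {A,C}.
On input R, block {B,E,F,G,H} splits into {B,F,G} and {E,H}.
Refine {B,F,G} on symbol L: members go to different blocks, giving {B,G} and {F}.
Refine {E,H} on symbol L: members go to different blocks, giving {E} and {H}.
Stable partition: {B,G} | {A,C} | {E} | {F} | {H} — 5 equivalence classes.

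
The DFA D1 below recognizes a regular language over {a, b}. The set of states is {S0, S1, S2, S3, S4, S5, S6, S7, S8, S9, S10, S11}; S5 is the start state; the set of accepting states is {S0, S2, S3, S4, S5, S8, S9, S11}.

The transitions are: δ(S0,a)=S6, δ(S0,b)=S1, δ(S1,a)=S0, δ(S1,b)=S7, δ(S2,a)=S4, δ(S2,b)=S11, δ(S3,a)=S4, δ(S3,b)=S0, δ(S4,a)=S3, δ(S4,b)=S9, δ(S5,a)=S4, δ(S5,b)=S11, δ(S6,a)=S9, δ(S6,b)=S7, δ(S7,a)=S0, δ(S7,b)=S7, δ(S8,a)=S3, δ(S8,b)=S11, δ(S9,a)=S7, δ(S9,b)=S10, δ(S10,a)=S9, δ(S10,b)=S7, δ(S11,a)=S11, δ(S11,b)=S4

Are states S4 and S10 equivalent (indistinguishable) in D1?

States {S2,S8} cannot be reached from the start state, so discard them.
Start with accepting vs non-accepting: {S0,S3,S4,S5,S9,S11} | {S1,S6,S7,S10}.
Split {S0,S3,S4,S5,S9,S11} by δ(·,a) → {S3,S4,S5,S11} and {S0,S9}.
Split {S3,S4,S5,S11} by δ(·,b) → {S3,S4} and {S5,S11}.
Refine {S5,S11} on symbol a: members go to different blocks, giving {S5} and {S11}.
Stable partition: {S3,S4} | {S1,S6,S7,S10} | {S0,S9} | {S5} | {S11} — 5 equivalence classes.
S4 and S10 end up in different blocks, so they are distinguishable. For instance, the string 'ε' is accepted from only S4.

No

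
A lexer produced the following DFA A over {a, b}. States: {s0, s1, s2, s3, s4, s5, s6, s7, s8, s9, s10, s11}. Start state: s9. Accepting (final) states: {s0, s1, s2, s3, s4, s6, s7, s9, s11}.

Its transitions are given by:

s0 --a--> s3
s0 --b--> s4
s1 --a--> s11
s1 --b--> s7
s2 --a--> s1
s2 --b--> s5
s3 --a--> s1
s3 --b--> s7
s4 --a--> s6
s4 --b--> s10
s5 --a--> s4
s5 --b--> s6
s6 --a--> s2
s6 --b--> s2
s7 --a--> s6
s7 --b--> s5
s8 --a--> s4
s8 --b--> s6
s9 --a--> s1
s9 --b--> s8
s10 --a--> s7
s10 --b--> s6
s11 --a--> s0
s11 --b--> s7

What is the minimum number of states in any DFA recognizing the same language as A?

5

Start with accepting vs non-accepting: {s0,s1,s2,s3,s4,s6,s7,s9,s11} | {s5,s8,s10}.
On input b, block {s0,s1,s2,s3,s4,s6,s7,s9,s11} splits into {s0,s1,s3,s6,s11} and {s2,s4,s7,s9}.
Split {s0,s1,s3,s6,s11} by δ(·,a) → {s0,s1,s3,s11} and {s6}.
On input a, block {s2,s4,s7,s9} splits into {s2,s9} and {s4,s7}.
No further refinement is possible. Final partition (5 blocks): {s0,s1,s3,s11} | {s5,s8,s10} | {s2,s9} | {s6} | {s4,s7}.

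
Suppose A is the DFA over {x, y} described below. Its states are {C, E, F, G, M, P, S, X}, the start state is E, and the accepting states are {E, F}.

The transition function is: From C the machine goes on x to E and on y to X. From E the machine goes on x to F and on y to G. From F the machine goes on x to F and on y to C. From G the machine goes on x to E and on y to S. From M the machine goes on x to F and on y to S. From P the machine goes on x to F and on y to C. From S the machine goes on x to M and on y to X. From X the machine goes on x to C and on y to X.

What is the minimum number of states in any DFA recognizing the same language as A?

States {P} cannot be reached from the start state, so discard them.
Start with accepting vs non-accepting: {E,F} | {C,G,M,S,X}.
Refine {C,G,M,S,X} on symbol x: members go to different blocks, giving {C,G,M} and {S,X}.
The partition is now stable with 3 blocks: {E,F} | {C,G,M} | {S,X}.

3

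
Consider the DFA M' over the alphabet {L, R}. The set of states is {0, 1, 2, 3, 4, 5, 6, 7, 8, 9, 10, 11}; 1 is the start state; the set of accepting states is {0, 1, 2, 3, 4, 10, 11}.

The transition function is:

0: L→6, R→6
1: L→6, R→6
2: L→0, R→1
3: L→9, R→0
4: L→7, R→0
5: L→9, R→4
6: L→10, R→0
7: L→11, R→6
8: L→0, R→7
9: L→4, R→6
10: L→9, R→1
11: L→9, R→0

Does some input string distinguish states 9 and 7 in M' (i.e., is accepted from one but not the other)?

States {2,3,5,8} cannot be reached from the start state, so discard them.
P0 = {0,1,4,10,11} | {6,7,9}.
On input R, block {0,1,4,10,11} splits into {4,10,11} and {0,1}.
On input R, block {6,7,9} splits into {7,9} and {6}.
The partition is now stable with 4 blocks: {4,10,11} | {7,9} | {0,1} | {6}.
9 and 7 lie in the same block of the stable partition, so they are equivalent — no string distinguishes them.

No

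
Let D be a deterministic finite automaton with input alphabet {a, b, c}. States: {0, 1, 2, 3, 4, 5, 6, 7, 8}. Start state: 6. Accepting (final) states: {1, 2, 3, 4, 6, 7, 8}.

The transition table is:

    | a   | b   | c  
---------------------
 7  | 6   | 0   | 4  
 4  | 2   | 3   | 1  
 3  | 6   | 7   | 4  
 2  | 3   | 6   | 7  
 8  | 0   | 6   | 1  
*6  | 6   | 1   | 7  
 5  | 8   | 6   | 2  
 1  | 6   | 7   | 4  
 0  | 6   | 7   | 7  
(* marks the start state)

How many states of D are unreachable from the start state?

BFS from 6 reaches {0, 1, 2, 3, 4, 6, 7}; the 2 state(s) 5, 8 are never visited.

2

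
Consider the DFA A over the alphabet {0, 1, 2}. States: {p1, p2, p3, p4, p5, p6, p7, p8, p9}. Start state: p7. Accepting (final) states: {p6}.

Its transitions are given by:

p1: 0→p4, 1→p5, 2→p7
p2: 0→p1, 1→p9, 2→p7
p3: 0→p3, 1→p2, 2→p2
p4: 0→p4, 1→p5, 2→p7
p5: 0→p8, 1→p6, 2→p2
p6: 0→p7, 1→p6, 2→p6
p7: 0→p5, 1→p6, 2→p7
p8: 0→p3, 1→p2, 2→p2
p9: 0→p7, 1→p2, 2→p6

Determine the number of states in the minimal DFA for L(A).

7

All states are reachable from the start state.
Start with accepting vs non-accepting: {p6} | {p1,p2,p3,p4,p5,p7,p8,p9}.
Split {p1,p2,p3,p4,p5,p7,p8,p9} by δ(·,1) → {p1,p2,p3,p4,p8,p9} and {p5,p7}.
Split {p1,p2,p3,p4,p8,p9} by δ(·,0) → {p1,p2,p3,p4,p8} and {p9}.
On input 1, block {p1,p2,p3,p4,p8} splits into {p1,p4} and {p3,p8} and {p2}.
Split {p5,p7} by δ(·,0) → {p5} and {p7}.
Stable partition: {p6} | {p1,p4} | {p5} | {p9} | {p3,p8} | {p2} | {p7} — 7 equivalence classes.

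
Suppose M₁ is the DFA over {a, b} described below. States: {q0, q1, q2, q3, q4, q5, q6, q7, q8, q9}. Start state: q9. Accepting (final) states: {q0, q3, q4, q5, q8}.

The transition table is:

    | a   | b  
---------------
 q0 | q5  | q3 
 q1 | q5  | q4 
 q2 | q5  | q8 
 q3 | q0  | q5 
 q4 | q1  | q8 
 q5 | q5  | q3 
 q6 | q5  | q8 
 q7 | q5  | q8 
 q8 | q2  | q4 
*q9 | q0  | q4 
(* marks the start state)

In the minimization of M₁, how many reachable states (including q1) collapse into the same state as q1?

States {q6,q7} cannot be reached from the start state, so discard them.
P0 = {q0,q3,q4,q5,q8} | {q1,q2,q9}.
Split {q0,q3,q4,q5,q8} by δ(·,a) → {q0,q3,q5} and {q4,q8}.
The partition is now stable with 3 blocks: {q0,q3,q5} | {q1,q2,q9} | {q4,q8}.
State q1 belongs to the block {q1,q2,q9}, which has 3 states.

3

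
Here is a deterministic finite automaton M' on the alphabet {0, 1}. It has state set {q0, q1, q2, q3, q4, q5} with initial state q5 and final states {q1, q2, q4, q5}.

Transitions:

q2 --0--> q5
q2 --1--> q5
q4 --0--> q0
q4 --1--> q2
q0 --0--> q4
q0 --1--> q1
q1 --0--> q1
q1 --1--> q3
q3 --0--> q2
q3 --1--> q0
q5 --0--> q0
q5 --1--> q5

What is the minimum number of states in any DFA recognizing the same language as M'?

Initial partition by acceptance: {q1,q2,q4,q5} | {q0,q3}.
Refine {q1,q2,q4,q5} on symbol 0: members go to different blocks, giving {q1,q2} and {q4,q5}.
On input 0, block {q1,q2} splits into {q1} and {q2}.
Split {q0,q3} by δ(·,0) → {q0} and {q3}.
Split {q4,q5} by δ(·,1) → {q4} and {q5}.
Stable partition: {q1} | {q0} | {q4} | {q2} | {q3} | {q5} — 6 equivalence classes.

6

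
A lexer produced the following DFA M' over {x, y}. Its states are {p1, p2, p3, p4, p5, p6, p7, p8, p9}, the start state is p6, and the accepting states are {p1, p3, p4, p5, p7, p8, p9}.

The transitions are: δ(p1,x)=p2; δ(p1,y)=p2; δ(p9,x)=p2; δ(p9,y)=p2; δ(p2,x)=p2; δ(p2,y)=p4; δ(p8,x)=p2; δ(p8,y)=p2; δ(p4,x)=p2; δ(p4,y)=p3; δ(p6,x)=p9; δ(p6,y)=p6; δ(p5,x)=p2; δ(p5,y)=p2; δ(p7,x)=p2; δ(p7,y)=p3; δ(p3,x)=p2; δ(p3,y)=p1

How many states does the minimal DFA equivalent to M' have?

States {p5,p7,p8} cannot be reached from the start state, so discard them.
Initial partition by acceptance: {p1,p3,p4,p9} | {p2,p6}.
Split {p1,p3,p4,p9} by δ(·,y) → {p1,p9} and {p3,p4}.
Split {p2,p6} by δ(·,x) → {p2} and {p6}.
Refine {p3,p4} on symbol y: members go to different blocks, giving {p3} and {p4}.
Stable partition: {p1,p9} | {p2} | {p3} | {p6} | {p4} — 5 equivalence classes.

5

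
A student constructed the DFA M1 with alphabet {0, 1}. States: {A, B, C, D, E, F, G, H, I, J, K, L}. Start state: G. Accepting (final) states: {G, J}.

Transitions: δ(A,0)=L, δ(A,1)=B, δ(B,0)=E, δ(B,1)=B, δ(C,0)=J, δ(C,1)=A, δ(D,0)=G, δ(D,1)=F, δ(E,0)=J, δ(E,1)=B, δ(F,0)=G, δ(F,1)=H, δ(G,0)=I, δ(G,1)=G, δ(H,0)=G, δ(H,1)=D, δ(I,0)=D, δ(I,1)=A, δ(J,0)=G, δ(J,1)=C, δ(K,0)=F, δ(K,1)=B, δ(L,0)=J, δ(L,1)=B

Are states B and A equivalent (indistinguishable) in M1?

Yes

States {K} cannot be reached from the start state, so discard them.
P0 = {G,J} | {A,B,C,D,E,F,H,I,L}.
Split {G,J} by δ(·,0) → {G} and {J}.
On input 0, block {A,B,C,D,E,F,H,I,L} splits into {A,B,I} and {C,E,L} and {D,F,H}.
On input 0, block {A,B,I} splits into {A,B} and {I}.
Stable partition: {G} | {A,B} | {J} | {C,E,L} | {D,F,H} | {I} — 6 equivalence classes.
B and A lie in the same block of the stable partition, so they are equivalent — no string distinguishes them.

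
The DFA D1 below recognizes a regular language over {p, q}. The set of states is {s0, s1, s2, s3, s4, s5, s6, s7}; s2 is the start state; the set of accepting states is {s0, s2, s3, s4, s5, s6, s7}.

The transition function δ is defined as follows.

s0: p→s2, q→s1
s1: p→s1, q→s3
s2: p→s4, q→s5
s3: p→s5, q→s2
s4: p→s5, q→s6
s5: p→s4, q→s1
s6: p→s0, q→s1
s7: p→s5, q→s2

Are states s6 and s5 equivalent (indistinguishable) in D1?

No

First remove the unreachable states {s7}; 7 states remain.
P0 = {s0,s2,s3,s4,s5,s6} | {s1}.
On input q, block {s0,s2,s3,s4,s5,s6} splits into {s0,s5,s6} and {s2,s3,s4}.
Refine {s0,s5,s6} on symbol p: members go to different blocks, giving {s0,s5} and {s6}.
Split {s2,s3,s4} by δ(·,p) → {s3,s4} and {s2}.
On input p, block {s0,s5} splits into {s0} and {s5}.
Refine {s3,s4} on symbol q: members go to different blocks, giving {s3} and {s4}.
Stable partition: {s0} | {s1} | {s3} | {s6} | {s2} | {s5} | {s4} — 7 equivalence classes.
s6 and s5 end up in different blocks, so they are distinguishable. For instance, the string 'pq' is accepted from only s5.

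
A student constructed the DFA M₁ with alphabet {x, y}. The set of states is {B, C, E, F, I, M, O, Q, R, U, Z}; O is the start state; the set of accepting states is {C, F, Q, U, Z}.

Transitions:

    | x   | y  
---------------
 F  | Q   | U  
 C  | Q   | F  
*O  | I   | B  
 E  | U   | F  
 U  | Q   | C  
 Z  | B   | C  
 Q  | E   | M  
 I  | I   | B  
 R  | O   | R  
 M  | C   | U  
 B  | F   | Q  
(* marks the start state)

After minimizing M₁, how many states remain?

States {R,Z} cannot be reached from the start state, so discard them.
P0 = {C,F,Q,U} | {B,E,I,M,O}.
Refine {C,F,Q,U} on symbol x: members go to different blocks, giving {C,F,U} and {Q}.
On input x, block {B,E,I,M,O} splits into {B,E,M} and {I,O}.
On input y, block {B,E,M} splits into {E,M} and {B}.
No further refinement is possible. Final partition (5 blocks): {C,F,U} | {E,M} | {Q} | {I,O} | {B}.

5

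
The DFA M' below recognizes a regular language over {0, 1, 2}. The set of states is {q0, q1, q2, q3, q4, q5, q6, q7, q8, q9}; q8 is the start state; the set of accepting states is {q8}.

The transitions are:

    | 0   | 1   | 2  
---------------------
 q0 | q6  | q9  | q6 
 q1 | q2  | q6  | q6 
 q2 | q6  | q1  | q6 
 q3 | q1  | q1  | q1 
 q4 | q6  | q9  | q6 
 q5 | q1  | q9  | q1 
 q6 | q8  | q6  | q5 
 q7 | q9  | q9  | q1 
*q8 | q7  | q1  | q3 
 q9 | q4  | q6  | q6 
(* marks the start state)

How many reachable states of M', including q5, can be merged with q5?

First remove the unreachable states {q0}; 9 states remain.
Start with accepting vs non-accepting: {q8} | {q1,q2,q3,q4,q5,q6,q7,q9}.
On input 0, block {q1,q2,q3,q4,q5,q6,q7,q9} splits into {q1,q2,q3,q4,q5,q7,q9} and {q6}.
Split {q1,q2,q3,q4,q5,q7,q9} by δ(·,0) → {q1,q3,q5,q7,q9} and {q2,q4}.
On input 0, block {q1,q3,q5,q7,q9} splits into {q3,q5,q7} and {q1,q9}.
Stable partition: {q8} | {q3,q5,q7} | {q6} | {q2,q4} | {q1,q9} — 5 equivalence classes.
The equivalence class containing q5 is {q3,q5,q7}, of size 3.

3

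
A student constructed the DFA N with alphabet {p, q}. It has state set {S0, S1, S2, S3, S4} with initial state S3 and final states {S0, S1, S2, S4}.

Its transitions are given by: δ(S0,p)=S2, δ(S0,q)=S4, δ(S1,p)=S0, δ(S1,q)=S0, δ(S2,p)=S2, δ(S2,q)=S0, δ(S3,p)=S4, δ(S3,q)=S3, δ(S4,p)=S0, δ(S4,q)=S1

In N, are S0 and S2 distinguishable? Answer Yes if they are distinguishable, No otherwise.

No

All states are reachable from the start state.
Start with accepting vs non-accepting: {S0,S1,S2,S4} | {S3}.
The partition is now stable with 2 blocks: {S0,S1,S2,S4} | {S3}.
S0 and S2 lie in the same block of the stable partition, so they are equivalent — no string distinguishes them.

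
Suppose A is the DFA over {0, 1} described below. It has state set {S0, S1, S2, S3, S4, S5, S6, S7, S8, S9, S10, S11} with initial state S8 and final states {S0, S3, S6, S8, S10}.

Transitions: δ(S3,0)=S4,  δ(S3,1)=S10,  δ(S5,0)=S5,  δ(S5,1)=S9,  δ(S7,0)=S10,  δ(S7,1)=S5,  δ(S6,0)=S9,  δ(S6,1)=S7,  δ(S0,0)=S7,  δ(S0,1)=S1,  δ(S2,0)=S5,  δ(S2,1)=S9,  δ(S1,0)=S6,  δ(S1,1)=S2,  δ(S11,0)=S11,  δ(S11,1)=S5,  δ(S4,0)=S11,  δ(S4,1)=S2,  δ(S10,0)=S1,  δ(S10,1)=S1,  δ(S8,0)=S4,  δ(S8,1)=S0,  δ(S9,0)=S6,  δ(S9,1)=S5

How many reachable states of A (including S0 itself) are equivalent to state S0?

States {S3} cannot be reached from the start state, so discard them.
Initial partition by acceptance: {S0,S6,S8,S10} | {S1,S2,S4,S5,S7,S9,S11}.
Refine {S0,S6,S8,S10} on symbol 1: members go to different blocks, giving {S0,S6,S10} and {S8}.
On input 0, block {S1,S2,S4,S5,S7,S9,S11} splits into {S2,S4,S5,S11} and {S1,S7,S9}.
Split {S2,S4,S5,S11} by δ(·,1) → {S2,S5} and {S4,S11}.
The partition is now stable with 5 blocks: {S0,S6,S10} | {S2,S5} | {S8} | {S1,S7,S9} | {S4,S11}.
State S0 belongs to the block {S0,S6,S10}, which has 3 states.

3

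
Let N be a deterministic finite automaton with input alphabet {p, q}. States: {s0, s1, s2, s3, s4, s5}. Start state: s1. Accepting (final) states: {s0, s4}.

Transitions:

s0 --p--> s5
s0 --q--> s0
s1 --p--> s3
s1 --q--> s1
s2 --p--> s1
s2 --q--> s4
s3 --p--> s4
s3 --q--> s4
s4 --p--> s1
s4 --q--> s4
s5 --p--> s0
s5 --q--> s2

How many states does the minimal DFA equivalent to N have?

First remove the unreachable states {s0,s2,s5}; 3 states remain.
P0 = {s4} | {s1,s3}.
On input p, block {s1,s3} splits into {s1} and {s3}.
The partition is now stable with 3 blocks: {s4} | {s1} | {s3}.

3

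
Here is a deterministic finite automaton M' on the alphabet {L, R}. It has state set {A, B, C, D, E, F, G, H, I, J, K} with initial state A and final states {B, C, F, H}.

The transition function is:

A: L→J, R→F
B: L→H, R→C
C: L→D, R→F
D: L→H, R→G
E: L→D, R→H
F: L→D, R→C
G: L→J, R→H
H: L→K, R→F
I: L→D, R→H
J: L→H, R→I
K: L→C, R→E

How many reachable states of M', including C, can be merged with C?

States {B} cannot be reached from the start state, so discard them.
Initial partition by acceptance: {C,F,H} | {A,D,E,G,I,J,K}.
On input L, block {A,D,E,G,I,J,K} splits into {A,E,G,I} and {D,J,K}.
The partition is now stable with 3 blocks: {C,F,H} | {A,E,G,I} | {D,J,K}.
State C belongs to the block {C,F,H}, which has 3 states.

3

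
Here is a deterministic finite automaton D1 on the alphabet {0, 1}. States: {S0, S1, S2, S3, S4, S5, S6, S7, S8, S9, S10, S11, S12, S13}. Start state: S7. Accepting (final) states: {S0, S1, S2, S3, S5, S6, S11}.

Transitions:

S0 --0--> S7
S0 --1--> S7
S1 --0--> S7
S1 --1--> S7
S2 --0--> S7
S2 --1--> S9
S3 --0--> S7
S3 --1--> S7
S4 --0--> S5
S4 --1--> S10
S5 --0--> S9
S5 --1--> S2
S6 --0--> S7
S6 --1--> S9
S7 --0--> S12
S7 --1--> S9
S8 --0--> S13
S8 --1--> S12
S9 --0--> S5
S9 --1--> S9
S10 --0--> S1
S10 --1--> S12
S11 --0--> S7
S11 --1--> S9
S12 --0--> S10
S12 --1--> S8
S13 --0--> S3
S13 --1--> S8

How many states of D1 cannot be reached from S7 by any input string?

BFS from S7 reaches {S1, S2, S3, S5, S7, S8, S9, S10, S12, S13}; the 4 state(s) S0, S4, S6, S11 are never visited.

4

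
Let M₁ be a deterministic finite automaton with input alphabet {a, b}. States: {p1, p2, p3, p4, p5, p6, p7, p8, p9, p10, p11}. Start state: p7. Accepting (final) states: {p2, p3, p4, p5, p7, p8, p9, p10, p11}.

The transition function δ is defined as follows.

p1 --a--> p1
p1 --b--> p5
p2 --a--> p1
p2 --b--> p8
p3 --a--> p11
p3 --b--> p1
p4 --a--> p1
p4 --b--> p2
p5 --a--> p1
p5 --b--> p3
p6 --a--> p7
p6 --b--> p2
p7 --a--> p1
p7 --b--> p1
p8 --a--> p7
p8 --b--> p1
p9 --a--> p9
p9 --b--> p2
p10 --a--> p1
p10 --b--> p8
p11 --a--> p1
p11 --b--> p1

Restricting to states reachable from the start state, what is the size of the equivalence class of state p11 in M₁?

States {p2,p4,p6,p8,p9,p10} cannot be reached from the start state, so discard them.
Initial partition by acceptance: {p3,p5,p7,p11} | {p1}.
Split {p3,p5,p7,p11} by δ(·,a) → {p5,p7,p11} and {p3}.
On input b, block {p5,p7,p11} splits into {p7,p11} and {p5}.
The partition is now stable with 4 blocks: {p7,p11} | {p1} | {p3} | {p5}.
The equivalence class containing p11 is {p7,p11}, of size 2.

2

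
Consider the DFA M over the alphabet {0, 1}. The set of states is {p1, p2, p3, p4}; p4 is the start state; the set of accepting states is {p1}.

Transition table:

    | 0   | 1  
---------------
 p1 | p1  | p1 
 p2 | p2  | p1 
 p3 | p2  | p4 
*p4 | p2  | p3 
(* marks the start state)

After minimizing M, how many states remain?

P0 = {p1} | {p2,p3,p4}.
Split {p2,p3,p4} by δ(·,1) → {p3,p4} and {p2}.
No further refinement is possible. Final partition (3 blocks): {p1} | {p3,p4} | {p2}.

3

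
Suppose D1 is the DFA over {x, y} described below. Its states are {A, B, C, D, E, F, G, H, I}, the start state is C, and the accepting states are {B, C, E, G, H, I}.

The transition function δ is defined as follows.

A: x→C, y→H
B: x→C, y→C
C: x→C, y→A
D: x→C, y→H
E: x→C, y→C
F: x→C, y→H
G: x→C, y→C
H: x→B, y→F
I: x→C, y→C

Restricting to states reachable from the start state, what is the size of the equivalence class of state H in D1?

1

Reachable states from the start: {A,B,C,F,H}. Unreachable: {D,E,G,I} — drop them.
Initial partition by acceptance: {B,C,H} | {A,F}.
On input y, block {B,C,H} splits into {C,H} and {B}.
Split {C,H} by δ(·,x) → {C} and {H}.
The partition is now stable with 4 blocks: {C} | {A,F} | {B} | {H}.
The equivalence class containing H is {H}, of size 1.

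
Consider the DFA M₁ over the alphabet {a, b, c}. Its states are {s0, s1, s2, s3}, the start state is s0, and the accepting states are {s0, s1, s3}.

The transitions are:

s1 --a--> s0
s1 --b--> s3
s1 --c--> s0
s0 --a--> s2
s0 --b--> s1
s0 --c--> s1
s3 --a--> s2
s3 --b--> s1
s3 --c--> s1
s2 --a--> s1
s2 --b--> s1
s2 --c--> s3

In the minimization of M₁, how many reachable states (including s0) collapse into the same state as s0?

2

Every state is reachable, so we keep all 4.
Start with accepting vs non-accepting: {s0,s1,s3} | {s2}.
On input a, block {s0,s1,s3} splits into {s0,s3} and {s1}.
No further refinement is possible. Final partition (3 blocks): {s0,s3} | {s2} | {s1}.
State s0 belongs to the block {s0,s3}, which has 2 states.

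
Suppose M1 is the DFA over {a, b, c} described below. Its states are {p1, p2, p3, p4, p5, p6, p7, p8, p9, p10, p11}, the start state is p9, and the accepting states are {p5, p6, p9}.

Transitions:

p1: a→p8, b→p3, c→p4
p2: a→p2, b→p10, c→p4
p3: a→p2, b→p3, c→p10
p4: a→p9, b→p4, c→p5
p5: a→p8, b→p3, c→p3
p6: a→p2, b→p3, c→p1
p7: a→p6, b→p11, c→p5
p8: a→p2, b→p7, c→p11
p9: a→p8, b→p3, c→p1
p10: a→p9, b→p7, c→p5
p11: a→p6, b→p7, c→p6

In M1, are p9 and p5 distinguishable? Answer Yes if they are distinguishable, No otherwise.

No

Every state is reachable, so we keep all 11.
Initial partition by acceptance: {p5,p6,p9} | {p1,p2,p3,p4,p7,p8,p10,p11}.
Split {p1,p2,p3,p4,p7,p8,p10,p11} by δ(·,a) → {p1,p2,p3,p8} and {p4,p7,p10,p11}.
On input b, block {p1,p2,p3,p8} splits into {p1,p3} and {p2,p8}.
No further refinement is possible. Final partition (4 blocks): {p5,p6,p9} | {p1,p3} | {p4,p7,p10,p11} | {p2,p8}.
p9 and p5 lie in the same block of the stable partition, so they are equivalent — no string distinguishes them.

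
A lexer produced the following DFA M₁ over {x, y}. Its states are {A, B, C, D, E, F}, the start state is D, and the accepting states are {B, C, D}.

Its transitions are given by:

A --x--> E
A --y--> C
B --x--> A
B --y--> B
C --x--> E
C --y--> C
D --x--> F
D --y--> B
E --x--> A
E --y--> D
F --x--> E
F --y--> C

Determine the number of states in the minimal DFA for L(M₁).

2

P0 = {B,C,D} | {A,E,F}.
No further refinement is possible. Final partition (2 blocks): {B,C,D} | {A,E,F}.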